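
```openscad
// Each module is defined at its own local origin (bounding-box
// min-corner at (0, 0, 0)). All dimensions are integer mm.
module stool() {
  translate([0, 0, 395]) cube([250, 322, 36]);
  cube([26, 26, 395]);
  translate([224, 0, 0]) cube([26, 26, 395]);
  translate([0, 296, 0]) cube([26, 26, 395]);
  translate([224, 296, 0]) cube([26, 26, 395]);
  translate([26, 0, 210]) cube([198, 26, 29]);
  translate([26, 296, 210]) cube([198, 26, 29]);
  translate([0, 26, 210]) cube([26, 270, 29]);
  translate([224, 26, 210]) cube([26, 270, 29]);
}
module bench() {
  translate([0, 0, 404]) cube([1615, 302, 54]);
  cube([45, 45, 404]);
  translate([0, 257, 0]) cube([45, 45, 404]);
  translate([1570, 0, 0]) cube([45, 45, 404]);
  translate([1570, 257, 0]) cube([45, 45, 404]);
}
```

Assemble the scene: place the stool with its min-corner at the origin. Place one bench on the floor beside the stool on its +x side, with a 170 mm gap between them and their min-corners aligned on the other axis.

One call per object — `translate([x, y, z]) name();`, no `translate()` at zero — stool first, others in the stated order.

stool();
translate([420, 0, 0]) bench();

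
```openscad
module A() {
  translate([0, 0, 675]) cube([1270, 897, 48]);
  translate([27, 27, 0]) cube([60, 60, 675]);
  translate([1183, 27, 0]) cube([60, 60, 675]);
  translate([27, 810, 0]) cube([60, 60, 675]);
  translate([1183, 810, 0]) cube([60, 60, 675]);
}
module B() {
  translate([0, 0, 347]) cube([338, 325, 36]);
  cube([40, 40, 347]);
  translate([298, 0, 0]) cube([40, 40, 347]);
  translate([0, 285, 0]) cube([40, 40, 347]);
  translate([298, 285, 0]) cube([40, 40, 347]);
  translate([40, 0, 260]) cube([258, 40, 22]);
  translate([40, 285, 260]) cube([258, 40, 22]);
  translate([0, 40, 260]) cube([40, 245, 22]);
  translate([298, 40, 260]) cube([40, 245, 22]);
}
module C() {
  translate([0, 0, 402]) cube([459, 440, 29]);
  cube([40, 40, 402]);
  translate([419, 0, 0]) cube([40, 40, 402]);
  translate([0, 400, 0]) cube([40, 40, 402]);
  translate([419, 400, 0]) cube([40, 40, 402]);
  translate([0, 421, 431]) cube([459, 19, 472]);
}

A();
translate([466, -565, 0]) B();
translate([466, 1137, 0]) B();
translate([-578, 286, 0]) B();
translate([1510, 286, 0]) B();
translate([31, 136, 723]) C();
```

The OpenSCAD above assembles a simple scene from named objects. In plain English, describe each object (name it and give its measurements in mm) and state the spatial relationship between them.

A is a rectangular dining table. The top is 1270×897×48 mm with its upper surface at z = 723 mm. It stands on four 60×60 mm square legs, each inset 27 mm from the nearest pair of top edges, running from the floor to the underside of the top.

B is a four-legged stool. The seat is a 338×325×36 mm slab whose top surface is at z = 383 mm; four square legs, each 40×40 mm in cross-section, run from the floor (z = 0) to the underside of the seat, each flush with a corner of the seat. Four stretchers, 40 mm wide and 22 mm tall, connect adjacent legs with their undersides at z = 260 mm, each running between the inner faces of the legs it joins and aligned with the legs' outer faces on the other axis.

C is a chair: 459×440 mm seat, 29 mm thick, top at z = 431 mm, on four 40 mm square corner legs flush with the seat edges. A 19 mm thick backrest slab spans the full seat width, extending 472 mm above the seat top, its back face flush with the seat's +y edge.

Four stools sit around the table at the −y, +y, −x, +x sides. The chair is on top of the table.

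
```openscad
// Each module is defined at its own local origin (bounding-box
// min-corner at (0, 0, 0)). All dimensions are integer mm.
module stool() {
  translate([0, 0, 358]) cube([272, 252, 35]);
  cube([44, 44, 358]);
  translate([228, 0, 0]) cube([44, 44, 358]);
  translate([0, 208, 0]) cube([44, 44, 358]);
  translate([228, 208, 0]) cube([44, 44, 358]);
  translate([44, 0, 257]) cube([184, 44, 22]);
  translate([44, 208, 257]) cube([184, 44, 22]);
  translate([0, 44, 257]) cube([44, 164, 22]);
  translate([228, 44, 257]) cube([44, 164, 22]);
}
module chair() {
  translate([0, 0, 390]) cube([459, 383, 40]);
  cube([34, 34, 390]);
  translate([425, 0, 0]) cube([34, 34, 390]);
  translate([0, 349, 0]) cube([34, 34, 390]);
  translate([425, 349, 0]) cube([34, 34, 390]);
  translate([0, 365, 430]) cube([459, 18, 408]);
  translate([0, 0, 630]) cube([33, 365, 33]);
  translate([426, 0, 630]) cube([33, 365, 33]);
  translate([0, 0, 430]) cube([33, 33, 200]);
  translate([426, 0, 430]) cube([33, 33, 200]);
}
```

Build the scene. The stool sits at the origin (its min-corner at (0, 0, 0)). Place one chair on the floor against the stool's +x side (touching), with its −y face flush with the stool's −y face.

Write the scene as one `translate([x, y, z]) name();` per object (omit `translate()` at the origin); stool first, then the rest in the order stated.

stool();
translate([272, 0, 0]) chair();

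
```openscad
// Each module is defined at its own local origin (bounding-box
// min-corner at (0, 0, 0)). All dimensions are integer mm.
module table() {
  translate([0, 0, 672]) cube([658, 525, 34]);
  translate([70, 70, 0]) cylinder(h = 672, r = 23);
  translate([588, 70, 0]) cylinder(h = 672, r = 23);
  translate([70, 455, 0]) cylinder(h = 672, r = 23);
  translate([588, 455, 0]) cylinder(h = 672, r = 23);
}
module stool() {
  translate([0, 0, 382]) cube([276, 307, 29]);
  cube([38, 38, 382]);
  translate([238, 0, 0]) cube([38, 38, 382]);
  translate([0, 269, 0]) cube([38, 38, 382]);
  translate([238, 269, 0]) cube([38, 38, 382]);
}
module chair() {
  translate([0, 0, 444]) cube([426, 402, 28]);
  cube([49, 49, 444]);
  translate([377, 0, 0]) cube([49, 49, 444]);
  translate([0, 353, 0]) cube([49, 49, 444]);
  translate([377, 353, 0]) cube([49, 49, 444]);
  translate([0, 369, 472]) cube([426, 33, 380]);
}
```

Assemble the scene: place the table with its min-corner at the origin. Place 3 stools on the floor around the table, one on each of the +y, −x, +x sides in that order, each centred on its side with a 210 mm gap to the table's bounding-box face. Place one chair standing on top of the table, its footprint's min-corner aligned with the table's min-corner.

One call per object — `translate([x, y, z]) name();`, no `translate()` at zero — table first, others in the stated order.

table();
translate([191, 735, 0]) stool();
translate([-486, 109, 0]) stool();
translate([868, 109, 0]) stool();
translate([0, 0, 706]) chair();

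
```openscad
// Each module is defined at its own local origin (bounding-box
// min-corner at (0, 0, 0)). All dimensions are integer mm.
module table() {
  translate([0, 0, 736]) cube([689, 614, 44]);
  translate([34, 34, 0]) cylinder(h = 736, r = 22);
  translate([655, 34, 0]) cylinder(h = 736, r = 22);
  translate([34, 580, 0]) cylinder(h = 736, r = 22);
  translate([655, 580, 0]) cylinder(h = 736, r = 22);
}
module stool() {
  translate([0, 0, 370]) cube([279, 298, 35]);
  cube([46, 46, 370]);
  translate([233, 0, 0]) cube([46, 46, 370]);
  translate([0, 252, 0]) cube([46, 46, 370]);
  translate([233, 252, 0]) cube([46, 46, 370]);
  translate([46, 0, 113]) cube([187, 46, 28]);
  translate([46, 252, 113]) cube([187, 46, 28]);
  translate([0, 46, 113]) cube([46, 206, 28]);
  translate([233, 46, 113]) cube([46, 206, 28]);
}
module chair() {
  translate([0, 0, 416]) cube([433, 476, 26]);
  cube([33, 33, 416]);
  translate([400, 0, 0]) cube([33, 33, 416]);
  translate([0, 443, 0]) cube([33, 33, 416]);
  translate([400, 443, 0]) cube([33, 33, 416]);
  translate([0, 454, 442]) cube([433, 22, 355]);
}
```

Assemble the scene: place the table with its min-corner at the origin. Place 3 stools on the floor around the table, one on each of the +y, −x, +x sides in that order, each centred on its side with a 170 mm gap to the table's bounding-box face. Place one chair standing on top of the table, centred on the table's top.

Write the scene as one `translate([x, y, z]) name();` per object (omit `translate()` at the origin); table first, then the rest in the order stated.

table();
translate([205, 784, 0]) stool();
translate([-449, 158, 0]) stool();
translate([859, 158, 0]) stool();
translate([128, 69, 780]) chair();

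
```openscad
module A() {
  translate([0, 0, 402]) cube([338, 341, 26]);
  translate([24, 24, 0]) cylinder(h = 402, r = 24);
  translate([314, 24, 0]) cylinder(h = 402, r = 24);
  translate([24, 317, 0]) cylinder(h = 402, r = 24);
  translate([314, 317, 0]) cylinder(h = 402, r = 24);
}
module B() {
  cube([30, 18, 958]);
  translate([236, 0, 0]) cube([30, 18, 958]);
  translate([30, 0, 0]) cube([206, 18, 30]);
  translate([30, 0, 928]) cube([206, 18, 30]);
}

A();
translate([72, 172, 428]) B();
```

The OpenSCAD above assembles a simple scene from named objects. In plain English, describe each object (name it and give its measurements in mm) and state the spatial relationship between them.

A is a four-legged stool. The seat is 338×341 mm, 26 mm thick, top at z = 428 mm. It stands on four round legs, each 48 mm in diameter, from z = 0 to the seat underside, each leg's axis is inset half a diameter from the nearest pair of seat edges (so the leg's bounding box is flush with the corner).

B is a rectangular picture frame lying in the x–z plane (depth along y). The opening is 206 mm wide (x) by 898 mm tall (z), surrounded by a border 30 mm wide on all four sides. The frame is 18 mm deep and is made of two full-height vertical stiles with two horizontal rails fitted between them.

The picture frame is on top of the stool.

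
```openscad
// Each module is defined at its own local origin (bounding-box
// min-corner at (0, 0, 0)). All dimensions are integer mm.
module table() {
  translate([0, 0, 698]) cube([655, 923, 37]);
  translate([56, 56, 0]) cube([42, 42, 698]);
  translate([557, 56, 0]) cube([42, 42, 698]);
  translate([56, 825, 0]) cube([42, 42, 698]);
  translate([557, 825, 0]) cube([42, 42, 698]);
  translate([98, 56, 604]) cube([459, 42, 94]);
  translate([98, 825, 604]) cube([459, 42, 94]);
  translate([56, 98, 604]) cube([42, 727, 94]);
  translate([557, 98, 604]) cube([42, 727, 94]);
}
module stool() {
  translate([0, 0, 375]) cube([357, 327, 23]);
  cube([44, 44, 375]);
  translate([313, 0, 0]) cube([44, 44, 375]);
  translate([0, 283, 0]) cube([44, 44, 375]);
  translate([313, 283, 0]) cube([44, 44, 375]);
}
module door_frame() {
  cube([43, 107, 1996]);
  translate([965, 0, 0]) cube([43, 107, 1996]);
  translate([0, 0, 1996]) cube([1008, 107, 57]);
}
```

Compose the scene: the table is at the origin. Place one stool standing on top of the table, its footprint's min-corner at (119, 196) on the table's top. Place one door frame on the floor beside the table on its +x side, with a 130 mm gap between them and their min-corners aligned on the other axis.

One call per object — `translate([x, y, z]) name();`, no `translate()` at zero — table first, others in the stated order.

table();
translate([119, 196, 735]) stool();
translate([785, 0, 0]) door_frame();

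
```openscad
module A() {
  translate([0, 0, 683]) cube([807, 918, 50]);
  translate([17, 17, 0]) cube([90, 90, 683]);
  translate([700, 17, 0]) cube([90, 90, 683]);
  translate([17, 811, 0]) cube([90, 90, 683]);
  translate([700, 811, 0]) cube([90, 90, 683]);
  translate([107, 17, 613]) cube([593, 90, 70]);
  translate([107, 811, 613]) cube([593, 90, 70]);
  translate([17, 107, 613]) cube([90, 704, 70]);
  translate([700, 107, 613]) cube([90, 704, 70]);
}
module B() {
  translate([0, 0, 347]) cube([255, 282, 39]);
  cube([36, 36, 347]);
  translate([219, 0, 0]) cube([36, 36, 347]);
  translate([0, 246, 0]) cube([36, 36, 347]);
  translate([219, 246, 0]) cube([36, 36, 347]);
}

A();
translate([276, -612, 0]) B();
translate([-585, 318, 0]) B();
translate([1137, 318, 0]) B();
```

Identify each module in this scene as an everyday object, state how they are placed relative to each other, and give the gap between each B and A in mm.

A is a table. B is a stool. Three stools sit around the table at the −y, −x, +x sides. The gap between each stool and the table is 330 mm.

Each stool's nearest face is 330 mm from the table's bounding box.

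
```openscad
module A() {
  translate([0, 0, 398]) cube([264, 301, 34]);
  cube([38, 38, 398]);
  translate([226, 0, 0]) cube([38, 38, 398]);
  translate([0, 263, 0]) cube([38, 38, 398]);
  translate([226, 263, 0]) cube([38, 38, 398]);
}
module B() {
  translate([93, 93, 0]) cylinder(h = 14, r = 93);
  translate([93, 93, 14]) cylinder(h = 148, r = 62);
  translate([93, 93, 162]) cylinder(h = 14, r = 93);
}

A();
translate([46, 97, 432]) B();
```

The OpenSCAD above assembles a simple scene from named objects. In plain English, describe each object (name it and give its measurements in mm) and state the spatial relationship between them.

A is a simple wooden stool: a rectangular seat 264 mm (x) by 301 mm (y), 34 mm thick, top face at z = 432 mm, on four square legs, each 38×38 mm in cross-section. The legs rest on z = 0, each flush with a corner of the seat.

B is a spool: two coaxial disc flanges of radius 93 mm and thickness 14 mm, joined by a core cylinder of radius 62 mm and height 148 mm. The lower flange rests on z = 0 and the three cylinders share a vertical axis.

The spool is on top of the stool.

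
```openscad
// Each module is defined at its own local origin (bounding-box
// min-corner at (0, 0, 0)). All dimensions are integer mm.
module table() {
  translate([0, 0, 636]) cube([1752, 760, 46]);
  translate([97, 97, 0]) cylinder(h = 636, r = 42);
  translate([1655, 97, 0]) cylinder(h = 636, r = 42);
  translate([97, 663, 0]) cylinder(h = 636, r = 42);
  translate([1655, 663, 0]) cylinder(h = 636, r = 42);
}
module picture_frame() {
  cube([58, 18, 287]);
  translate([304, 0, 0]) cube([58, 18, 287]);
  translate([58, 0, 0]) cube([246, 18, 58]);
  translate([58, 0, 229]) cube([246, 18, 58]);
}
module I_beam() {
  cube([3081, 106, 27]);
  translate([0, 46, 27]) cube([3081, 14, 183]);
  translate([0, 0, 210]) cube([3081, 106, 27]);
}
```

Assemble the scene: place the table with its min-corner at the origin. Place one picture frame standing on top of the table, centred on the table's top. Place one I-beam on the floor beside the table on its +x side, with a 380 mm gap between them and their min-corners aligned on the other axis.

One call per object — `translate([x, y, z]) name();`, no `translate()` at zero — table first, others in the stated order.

table();
translate([695, 371, 682]) picture_frame();
translate([2132, 0, 0]) I_beam();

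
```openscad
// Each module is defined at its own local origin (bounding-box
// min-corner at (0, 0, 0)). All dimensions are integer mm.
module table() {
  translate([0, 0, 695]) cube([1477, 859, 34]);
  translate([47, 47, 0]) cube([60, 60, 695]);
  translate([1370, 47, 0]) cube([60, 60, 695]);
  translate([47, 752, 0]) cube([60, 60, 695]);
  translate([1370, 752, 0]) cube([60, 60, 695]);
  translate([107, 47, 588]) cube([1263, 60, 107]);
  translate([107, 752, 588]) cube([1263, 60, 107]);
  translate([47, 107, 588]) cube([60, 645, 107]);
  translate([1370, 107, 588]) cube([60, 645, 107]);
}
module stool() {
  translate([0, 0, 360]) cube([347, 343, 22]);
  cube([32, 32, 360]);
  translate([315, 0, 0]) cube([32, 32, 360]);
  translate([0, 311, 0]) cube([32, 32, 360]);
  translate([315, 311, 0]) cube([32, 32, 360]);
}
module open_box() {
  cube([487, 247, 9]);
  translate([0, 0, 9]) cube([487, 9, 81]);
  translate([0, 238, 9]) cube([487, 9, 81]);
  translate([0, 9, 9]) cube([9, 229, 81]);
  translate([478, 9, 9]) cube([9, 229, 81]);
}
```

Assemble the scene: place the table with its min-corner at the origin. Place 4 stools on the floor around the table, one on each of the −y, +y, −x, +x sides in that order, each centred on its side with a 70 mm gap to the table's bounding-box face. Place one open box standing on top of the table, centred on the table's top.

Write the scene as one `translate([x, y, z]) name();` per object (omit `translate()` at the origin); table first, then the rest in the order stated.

table();
translate([565, -413, 0]) stool();
translate([565, 929, 0]) stool();
translate([-417, 258, 0]) stool();
translate([1547, 258, 0]) stool();
translate([495, 306, 729]) open_box();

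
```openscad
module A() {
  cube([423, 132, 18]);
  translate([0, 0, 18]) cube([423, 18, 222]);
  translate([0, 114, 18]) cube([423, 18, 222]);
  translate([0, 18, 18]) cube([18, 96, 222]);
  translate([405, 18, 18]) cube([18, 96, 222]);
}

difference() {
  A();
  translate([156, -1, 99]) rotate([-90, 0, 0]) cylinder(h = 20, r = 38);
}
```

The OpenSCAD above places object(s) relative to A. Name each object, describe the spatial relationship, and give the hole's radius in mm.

A is an open box. The open box has a circular hole through its front wall. The hole's radius is 38 mm.

The subtracted cylinder has r = 38 mm.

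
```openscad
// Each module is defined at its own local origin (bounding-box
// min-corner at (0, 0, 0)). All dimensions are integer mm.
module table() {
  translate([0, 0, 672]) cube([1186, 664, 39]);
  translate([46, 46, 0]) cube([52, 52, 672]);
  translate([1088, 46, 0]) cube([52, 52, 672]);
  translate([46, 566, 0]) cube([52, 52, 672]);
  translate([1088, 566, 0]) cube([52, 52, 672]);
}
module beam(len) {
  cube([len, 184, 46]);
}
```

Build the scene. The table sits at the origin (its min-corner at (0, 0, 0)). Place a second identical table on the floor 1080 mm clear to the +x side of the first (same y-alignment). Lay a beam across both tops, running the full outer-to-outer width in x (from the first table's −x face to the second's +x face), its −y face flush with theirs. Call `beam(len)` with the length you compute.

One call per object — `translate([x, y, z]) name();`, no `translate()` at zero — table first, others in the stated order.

table();
translate([2266, 0, 0]) table();
translate([0, 0, 711]) beam(3452);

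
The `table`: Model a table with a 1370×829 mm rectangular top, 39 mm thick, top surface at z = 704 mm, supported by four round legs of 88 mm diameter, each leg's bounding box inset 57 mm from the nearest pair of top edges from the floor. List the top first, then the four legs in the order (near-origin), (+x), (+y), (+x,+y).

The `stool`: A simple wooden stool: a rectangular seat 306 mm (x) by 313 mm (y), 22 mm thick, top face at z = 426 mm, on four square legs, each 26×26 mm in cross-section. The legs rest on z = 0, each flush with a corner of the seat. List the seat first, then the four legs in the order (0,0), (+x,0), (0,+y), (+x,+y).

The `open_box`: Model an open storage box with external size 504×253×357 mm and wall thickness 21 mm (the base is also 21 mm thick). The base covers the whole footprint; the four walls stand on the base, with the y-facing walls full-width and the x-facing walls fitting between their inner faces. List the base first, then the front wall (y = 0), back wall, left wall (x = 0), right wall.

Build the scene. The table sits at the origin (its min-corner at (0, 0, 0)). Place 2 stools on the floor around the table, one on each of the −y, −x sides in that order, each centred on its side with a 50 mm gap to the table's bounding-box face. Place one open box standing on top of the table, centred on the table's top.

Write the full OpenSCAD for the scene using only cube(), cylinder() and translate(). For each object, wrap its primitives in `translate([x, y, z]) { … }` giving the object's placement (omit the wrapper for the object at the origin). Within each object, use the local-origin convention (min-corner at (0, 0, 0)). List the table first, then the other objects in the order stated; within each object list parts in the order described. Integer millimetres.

translate([0, 0, 665]) cube([1370, 829, 39]);
translate([101, 101, 0]) cylinder(h = 665, r = 44);
translate([1269, 101, 0]) cylinder(h = 665, r = 44);
translate([101, 728, 0]) cylinder(h = 665, r = 44);
translate([1269, 728, 0]) cylinder(h = 665, r = 44);
translate([532, -363, 0]) {
  translate([0, 0, 404]) cube([306, 313, 22]);
  cube([26, 26, 404]);
  translate([280, 0, 0]) cube([26, 26, 404]);
  translate([0, 287, 0]) cube([26, 26, 404]);
  translate([280, 287, 0]) cube([26, 26, 404]);
}
translate([-356, 258, 0]) {
  translate([0, 0, 404]) cube([306, 313, 22]);
  cube([26, 26, 404]);
  translate([280, 0, 0]) cube([26, 26, 404]);
  translate([0, 287, 0]) cube([26, 26, 404]);
  translate([280, 287, 0]) cube([26, 26, 404]);
}
translate([433, 288, 704]) {
  cube([504, 253, 21]);
  translate([0, 0, 21]) cube([504, 21, 336]);
  translate([0, 232, 21]) cube([504, 21, 336]);
  translate([0, 21, 21]) cube([21, 211, 336]);
  translate([483, 21, 21]) cube([21, 211, 336]);
}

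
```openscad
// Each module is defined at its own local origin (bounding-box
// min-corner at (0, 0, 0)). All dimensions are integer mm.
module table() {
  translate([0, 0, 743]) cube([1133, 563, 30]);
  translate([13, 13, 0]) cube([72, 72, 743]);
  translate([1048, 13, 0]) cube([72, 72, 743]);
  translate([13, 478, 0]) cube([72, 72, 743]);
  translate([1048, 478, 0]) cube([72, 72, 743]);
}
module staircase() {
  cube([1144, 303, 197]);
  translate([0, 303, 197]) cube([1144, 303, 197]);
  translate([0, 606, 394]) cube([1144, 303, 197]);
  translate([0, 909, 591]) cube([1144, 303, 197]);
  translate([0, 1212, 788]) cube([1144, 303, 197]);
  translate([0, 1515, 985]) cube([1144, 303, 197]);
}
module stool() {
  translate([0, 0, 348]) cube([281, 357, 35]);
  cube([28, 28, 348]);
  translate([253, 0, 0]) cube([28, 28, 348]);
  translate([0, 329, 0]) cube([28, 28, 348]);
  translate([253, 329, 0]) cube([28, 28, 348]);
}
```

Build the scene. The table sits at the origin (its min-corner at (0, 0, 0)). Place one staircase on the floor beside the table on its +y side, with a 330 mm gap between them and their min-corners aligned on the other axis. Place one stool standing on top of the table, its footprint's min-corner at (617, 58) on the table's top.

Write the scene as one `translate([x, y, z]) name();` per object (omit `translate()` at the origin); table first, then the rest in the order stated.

table();
translate([0, 893, 0]) staircase();
translate([617, 58, 773]) stool();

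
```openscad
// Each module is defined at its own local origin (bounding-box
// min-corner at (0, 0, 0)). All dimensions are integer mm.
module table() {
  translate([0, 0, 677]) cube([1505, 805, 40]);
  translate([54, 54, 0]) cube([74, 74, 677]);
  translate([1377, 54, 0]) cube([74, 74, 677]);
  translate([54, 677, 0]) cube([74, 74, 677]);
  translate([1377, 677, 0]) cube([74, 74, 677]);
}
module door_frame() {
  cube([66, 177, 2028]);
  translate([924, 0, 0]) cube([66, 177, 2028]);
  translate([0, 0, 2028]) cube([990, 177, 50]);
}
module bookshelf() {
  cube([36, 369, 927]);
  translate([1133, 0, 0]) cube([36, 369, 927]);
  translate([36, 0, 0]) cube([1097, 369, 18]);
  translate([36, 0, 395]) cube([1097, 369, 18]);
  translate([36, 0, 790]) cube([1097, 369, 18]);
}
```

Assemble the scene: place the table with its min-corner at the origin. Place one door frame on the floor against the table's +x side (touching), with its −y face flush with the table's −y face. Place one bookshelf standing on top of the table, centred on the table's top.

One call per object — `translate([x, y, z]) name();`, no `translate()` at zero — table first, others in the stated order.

table();
translate([1505, 0, 0]) door_frame();
translate([168, 218, 717]) bookshelf();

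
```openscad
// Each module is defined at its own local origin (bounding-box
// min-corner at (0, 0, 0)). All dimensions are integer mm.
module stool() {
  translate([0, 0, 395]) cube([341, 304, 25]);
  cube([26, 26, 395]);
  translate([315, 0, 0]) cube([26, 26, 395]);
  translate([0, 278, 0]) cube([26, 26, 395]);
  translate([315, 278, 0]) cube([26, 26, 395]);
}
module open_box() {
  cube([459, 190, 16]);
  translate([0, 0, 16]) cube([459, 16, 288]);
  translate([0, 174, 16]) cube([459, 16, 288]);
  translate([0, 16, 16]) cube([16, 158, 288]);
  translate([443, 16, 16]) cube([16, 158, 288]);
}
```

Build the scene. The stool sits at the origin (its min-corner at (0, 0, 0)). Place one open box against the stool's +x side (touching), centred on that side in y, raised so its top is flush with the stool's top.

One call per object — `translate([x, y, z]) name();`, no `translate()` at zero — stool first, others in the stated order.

stool();
translate([341, 57, 116]) open_box();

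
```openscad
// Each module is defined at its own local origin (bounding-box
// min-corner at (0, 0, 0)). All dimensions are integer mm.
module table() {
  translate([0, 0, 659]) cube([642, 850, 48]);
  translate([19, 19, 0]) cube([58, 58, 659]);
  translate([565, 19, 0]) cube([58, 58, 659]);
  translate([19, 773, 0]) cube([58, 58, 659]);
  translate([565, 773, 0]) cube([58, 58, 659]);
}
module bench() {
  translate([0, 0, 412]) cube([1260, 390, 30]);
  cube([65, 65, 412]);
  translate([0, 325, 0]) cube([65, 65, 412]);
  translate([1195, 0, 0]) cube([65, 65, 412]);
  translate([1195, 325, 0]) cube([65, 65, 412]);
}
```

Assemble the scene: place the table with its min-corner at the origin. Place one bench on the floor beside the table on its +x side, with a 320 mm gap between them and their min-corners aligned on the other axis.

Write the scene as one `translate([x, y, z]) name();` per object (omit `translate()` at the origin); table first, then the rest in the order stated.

table();
translate([962, 0, 0]) bench();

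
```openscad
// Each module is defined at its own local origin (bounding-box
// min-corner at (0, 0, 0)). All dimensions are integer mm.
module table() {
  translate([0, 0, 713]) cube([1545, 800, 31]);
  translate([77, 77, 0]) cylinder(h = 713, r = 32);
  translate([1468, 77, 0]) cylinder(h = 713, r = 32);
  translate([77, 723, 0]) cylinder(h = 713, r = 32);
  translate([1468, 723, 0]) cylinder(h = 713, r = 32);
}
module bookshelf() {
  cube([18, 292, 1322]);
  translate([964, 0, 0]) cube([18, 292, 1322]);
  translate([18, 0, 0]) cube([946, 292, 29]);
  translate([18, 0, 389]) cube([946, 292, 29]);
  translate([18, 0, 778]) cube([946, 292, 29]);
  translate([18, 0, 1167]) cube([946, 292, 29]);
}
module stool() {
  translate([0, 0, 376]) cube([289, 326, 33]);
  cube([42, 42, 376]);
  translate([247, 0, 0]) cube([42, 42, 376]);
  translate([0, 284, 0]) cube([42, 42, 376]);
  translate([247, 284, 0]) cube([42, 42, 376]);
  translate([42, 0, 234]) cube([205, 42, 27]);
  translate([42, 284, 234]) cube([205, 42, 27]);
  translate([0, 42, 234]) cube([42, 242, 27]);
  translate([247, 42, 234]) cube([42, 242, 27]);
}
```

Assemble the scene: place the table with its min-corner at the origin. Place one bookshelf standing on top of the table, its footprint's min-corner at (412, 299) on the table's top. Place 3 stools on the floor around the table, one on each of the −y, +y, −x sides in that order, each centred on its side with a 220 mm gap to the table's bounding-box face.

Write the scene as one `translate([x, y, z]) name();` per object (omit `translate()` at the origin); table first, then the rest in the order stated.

table();
translate([412, 299, 744]) bookshelf();
translate([628, -546, 0]) stool();
translate([628, 1020, 0]) stool();
translate([-509, 237, 0]) stool();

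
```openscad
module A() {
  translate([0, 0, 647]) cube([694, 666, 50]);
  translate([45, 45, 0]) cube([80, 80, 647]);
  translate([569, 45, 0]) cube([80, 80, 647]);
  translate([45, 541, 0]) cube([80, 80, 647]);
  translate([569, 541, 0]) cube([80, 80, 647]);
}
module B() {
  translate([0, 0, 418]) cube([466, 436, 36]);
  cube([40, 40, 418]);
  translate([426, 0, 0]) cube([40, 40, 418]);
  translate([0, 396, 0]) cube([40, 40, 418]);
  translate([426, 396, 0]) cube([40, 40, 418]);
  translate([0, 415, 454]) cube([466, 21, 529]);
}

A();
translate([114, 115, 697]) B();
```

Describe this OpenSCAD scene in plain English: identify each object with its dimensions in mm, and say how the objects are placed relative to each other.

A is a table: top 694 mm (x) × 666 mm (y), 50 mm thick, upper face at z = 697 mm, on four 80×80 mm square legs, each inset 45 mm from the nearest pair of top edges, running from z = 0 to the bottom of the top.

B is a chair: 466×436 mm seat, 36 mm thick, top at z = 454 mm, on four 40 mm square corner legs flush with the seat edges. A 21 mm thick backrest slab spans the full seat width, extending 529 mm above the seat top, its back face flush with the seat's +y edge.

The chair is on top of the table, centred.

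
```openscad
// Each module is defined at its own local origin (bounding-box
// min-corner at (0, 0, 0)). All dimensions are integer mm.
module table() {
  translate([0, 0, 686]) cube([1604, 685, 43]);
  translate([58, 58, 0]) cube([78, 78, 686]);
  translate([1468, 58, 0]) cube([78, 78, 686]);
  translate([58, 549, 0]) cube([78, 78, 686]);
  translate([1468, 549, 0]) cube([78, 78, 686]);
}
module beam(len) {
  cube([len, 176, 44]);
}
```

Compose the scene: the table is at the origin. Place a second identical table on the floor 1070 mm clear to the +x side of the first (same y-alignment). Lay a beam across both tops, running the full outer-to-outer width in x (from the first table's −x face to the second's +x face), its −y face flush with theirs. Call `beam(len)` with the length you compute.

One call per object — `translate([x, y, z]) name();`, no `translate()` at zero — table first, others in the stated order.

table();
translate([2674, 0, 0]) table();
translate([0, 0, 729]) beam(4278);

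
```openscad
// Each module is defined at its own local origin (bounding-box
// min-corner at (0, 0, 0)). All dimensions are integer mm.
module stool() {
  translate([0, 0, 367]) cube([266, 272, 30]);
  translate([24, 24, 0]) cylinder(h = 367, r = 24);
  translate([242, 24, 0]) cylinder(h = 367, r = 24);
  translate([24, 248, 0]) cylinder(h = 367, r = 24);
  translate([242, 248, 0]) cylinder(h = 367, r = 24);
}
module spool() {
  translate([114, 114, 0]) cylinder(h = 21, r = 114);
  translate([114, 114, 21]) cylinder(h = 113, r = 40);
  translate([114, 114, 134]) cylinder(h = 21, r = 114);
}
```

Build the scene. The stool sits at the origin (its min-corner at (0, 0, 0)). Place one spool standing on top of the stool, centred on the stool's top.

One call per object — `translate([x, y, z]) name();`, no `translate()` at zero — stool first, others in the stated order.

stool();
translate([19, 22, 397]) spool();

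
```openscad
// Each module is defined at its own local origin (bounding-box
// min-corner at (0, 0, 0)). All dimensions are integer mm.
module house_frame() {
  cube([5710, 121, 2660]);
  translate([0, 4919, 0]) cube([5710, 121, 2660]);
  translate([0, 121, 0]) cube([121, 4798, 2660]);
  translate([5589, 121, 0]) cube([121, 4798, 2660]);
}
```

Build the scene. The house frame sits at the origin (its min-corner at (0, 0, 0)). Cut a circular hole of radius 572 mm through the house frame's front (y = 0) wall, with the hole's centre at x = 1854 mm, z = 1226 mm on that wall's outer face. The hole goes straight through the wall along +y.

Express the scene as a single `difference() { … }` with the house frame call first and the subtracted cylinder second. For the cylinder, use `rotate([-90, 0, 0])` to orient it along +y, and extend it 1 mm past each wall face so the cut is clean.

difference() {
  house_frame();
  translate([1854, -1, 1226]) rotate([-90, 0, 0]) cylinder(h = 123, r = 572);
}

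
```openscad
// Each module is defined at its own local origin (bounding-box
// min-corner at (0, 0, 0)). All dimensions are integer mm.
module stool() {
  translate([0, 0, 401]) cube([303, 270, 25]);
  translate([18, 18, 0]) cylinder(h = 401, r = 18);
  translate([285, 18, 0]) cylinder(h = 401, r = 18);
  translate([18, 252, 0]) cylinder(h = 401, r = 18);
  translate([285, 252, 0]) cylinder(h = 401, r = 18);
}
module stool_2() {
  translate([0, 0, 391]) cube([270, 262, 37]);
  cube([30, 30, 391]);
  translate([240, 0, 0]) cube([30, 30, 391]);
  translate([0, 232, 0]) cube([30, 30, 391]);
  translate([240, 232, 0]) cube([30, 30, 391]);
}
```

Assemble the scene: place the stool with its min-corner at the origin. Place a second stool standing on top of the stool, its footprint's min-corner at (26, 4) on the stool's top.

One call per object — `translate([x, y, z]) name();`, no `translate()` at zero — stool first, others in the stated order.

stool();
translate([26, 4, 426]) stool_2();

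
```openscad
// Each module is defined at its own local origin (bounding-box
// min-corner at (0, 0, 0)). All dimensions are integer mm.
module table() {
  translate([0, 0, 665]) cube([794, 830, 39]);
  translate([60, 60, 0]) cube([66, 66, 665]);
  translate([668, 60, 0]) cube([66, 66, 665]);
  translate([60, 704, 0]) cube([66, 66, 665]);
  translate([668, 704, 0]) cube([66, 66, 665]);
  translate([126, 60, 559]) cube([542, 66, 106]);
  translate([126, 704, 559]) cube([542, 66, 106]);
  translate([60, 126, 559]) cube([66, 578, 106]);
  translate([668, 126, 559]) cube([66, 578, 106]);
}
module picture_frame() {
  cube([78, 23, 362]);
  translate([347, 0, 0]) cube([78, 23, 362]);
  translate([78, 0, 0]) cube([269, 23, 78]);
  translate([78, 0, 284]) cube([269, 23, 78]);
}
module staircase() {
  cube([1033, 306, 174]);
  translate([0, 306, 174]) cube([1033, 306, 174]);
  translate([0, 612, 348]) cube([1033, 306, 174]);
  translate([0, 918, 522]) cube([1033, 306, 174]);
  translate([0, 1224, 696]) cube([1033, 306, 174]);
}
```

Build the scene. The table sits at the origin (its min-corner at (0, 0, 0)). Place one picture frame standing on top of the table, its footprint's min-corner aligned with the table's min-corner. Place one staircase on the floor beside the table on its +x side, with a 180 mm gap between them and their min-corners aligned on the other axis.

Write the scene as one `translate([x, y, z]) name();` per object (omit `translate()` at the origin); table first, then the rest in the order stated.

table();
translate([0, 0, 704]) picture_frame();
translate([974, 0, 0]) staircase();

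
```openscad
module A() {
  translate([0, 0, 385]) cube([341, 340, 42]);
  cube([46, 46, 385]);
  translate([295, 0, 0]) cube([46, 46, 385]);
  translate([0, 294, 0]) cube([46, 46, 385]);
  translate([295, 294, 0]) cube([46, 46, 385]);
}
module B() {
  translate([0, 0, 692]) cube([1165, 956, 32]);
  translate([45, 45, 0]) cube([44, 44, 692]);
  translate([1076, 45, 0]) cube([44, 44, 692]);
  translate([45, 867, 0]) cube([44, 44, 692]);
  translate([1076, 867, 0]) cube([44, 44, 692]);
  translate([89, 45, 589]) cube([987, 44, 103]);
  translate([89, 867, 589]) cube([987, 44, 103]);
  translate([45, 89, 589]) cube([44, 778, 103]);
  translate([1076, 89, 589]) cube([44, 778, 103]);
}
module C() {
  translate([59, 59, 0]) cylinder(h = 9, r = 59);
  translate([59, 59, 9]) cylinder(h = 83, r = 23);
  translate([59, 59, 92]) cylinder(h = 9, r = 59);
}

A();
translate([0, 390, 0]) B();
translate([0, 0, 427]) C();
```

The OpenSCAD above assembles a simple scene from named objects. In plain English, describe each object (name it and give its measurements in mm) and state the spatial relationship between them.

A is a simple wooden stool: a rectangular seat 341 mm (x) by 340 mm (y), 42 mm thick, top face at z = 427 mm, on four square legs, each 46×46 mm in cross-section. The legs rest on z = 0, each flush with a corner of the seat.

B is a table: top 1165 mm (x) × 956 mm (y), 32 mm thick, upper face at z = 724 mm, on four 44×44 mm square legs, each inset 45 mm from the nearest pair of top edges, running from z = 0 to the bottom of the top. Four apron rails, 44 mm thick and 103 mm tall, run between adjacent legs with their top edges flush with the underside of the top and their outer faces flush with the legs' outer faces.

C is a spool: two coaxial disc flanges of radius 59 mm and thickness 9 mm, joined by a core cylinder of radius 23 mm and height 83 mm. The lower flange rests on z = 0 and the three cylinders share a vertical axis.

The table is on the floor beside the stool on its +y side. The spool is on top of the stool.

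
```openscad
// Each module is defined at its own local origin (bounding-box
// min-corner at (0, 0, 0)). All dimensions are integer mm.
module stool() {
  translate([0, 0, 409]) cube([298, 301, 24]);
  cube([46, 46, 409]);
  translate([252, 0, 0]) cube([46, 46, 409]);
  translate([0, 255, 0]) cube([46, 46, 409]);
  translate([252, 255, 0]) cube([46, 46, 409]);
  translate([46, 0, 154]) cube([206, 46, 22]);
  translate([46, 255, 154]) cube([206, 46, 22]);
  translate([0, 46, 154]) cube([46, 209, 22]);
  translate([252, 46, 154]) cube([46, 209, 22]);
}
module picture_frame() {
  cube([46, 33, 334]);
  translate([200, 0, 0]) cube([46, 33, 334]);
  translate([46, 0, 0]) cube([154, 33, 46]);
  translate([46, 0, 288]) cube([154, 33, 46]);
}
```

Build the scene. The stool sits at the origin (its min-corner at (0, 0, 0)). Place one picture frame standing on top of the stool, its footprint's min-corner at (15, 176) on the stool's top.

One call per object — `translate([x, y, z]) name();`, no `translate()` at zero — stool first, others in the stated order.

stool();
translate([15, 176, 433]) picture_frame();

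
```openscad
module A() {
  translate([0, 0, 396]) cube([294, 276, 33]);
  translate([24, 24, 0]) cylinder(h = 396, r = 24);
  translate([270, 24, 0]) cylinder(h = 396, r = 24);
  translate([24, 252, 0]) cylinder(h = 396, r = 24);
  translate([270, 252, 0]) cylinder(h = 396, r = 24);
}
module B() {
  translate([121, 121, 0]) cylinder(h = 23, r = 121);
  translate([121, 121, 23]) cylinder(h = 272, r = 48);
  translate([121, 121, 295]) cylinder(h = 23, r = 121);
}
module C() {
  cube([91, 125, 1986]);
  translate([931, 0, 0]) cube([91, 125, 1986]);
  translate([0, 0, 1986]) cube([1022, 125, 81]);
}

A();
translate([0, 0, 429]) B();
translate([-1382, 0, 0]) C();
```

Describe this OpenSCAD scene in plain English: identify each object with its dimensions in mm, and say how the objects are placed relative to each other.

A is a simple wooden stool: a rectangular seat 294 mm (x) by 276 mm (y), 33 mm thick, top face at z = 429 mm, on four round legs, each 48 mm in diameter. The legs rest on z = 0, each leg's axis is inset half a diameter from the nearest pair of seat edges (so the leg's bounding box is flush with the corner).

B is a spool: two coaxial disc flanges of radius 121 mm and thickness 23 mm, joined by a core cylinder of radius 48 mm and height 272 mm. The lower flange rests on z = 0 and the three cylinders share a vertical axis.

C is a door frame. The clear opening is 840 mm wide and 1986 mm high. Two 91 mm wide jambs, 125 mm deep, stand either side of the opening from the floor to the top of the opening. A 81 mm thick head sits across the top of both jambs, spanning the full outside width of the frame.

The spool is on top of the stool. The door frame is on the floor beside the stool on its −x side.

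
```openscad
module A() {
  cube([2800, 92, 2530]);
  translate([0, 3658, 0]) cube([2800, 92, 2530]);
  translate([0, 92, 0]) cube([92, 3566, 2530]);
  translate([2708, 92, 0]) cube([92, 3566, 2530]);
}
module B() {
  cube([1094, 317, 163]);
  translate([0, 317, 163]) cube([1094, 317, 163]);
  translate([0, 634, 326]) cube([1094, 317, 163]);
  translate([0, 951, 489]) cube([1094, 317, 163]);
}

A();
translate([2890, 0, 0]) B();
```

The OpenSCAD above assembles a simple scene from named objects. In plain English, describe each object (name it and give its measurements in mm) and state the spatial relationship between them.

A is a box-shaped house frame (walls only): outside footprint 2800×3750 mm, wall height 2530 mm, wall thickness 92 mm. The two y-facing walls run the full x-width; the two x-facing walls fit between the inner faces of the y-facing walls.

B is a run of 4 identical solid stair steps. Each tread is 1094×317 mm and each step block is 163 mm high. Step 1 rests on the floor; step k is offset from step 1 by (k−1)×317 mm in y and (k−1)×163 mm in z.

The staircase is on the floor beside the house frame on its +x side.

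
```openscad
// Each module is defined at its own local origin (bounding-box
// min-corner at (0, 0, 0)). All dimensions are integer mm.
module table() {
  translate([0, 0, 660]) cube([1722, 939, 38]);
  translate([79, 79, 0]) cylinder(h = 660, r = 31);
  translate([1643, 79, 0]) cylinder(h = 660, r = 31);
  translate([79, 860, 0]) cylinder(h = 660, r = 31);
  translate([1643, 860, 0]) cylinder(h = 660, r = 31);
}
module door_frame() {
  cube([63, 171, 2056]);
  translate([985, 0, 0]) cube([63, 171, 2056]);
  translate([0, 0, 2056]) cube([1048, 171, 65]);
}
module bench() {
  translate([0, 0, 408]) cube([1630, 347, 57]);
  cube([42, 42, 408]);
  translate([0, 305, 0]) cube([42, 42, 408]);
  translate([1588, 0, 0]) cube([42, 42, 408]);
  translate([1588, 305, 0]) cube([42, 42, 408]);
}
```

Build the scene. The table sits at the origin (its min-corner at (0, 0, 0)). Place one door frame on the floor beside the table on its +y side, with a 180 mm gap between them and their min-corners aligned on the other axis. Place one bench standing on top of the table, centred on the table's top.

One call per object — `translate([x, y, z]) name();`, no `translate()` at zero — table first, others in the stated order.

table();
translate([0, 1119, 0]) door_frame();
translate([46, 296, 698]) bench();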